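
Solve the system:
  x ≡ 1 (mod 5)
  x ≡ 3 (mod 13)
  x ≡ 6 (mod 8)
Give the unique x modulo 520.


Moduli 5, 13, 8 are pairwise coprime; by CRT there is a unique solution modulo M = 5 · 13 · 8 = 520.
Solve pairwise, accumulating the modulus:
  Start with x ≡ 1 (mod 5).
  Combine with x ≡ 3 (mod 13): since gcd(5, 13) = 1, we get a unique residue mod 65.
    Write x = 1 + 5·t and substitute into x ≡ 3 (mod 13): 5·t ≡ 3 − 1 = 2 (mod 13).
    The inverse of 5 mod 13 is 8 (since 5·8 = 40 = 3·13 + 1), so t ≡ 8·2 = 16 ≡ 3 (mod 13).
    Then x = 1 + 5·3 = 16, valid modulo lcm(5, 13) = 65: x ≡ 16 (mod 65).
  Combine with x ≡ 6 (mod 8): since gcd(65, 8) = 1, we get a unique residue mod 520.
    Write x = 16 + 65·t and substitute into x ≡ 6 (mod 8): 65·t ≡ 6 − 16 = -10 (mod 8).
    Reduce coefficients mod 8: 1·t ≡ 6 (mod 8).
    So t ≡ 6 (mod 8).
    Then x = 16 + 65·6 = 406, valid modulo lcm(65, 8) = 520: x ≡ 406 (mod 520).
Verify: 406 mod 5 = 1 ✓, 406 mod 13 = 3 ✓, 406 mod 8 = 6 ✓.

x ≡ 406 (mod 520).


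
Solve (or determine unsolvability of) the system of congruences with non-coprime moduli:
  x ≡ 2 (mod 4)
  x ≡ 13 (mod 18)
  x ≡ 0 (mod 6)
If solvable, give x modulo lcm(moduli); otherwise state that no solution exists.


Moduli 4, 18, 6 are not pairwise coprime, so CRT works modulo lcm(m_i) when all pairwise compatibility conditions hold.
Pairwise compatibility: gcd(m_i, m_j) must divide a_i - a_j for every pair.
Merge one congruence at a time:
  Start: x ≡ 2 (mod 4).
  Combine with x ≡ 13 (mod 18): gcd(4, 18) = 2, and 13 - 2 = 11 is NOT divisible by 2.
    ⇒ system is inconsistent (no integer solution).

No solution (the system is inconsistent).


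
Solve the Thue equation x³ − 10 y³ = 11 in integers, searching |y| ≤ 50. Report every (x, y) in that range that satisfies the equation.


The equation is x³ - 10y³ = 11. For fixed y, x³ = 10·y³ + 11, so a solution requires the RHS to be a perfect cube.
Strategy: iterate y from -50 to 50, compute RHS = 10·y³ + 11, and check whether it is a (positive or negative) perfect cube.
Check small values of y:
  y = 0: RHS = 11 is not a perfect cube.
  y = 1: RHS = 21 is not a perfect cube.
  y = -1: RHS = 1 = (1)³ ⇒ x = 1 works.
  y = 2: RHS = 91 is not a perfect cube.
  y = -2: RHS = -69 is not a perfect cube.
  y = 3: RHS = 281 is not a perfect cube.
  y = -3: RHS = -259 is not a perfect cube.
Continuing the search up to |y| = 50 finds no further solutions beyond those listed.
Collected solutions: (1, -1).

Solutions (with |y| ≤ 50): (1, -1).


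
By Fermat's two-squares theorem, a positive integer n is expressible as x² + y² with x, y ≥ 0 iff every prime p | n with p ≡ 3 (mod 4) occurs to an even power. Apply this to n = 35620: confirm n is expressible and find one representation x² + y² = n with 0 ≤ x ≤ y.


Step 1: Factor n = 35620 = 2^2 · 5 · 13 · 137.
Step 2: Check the mod-4 condition on each prime factor: 2 = 2 (special); 5 ≡ 1 (mod 4), exponent 1; 13 ≡ 1 (mod 4), exponent 1; 137 ≡ 1 (mod 4), exponent 1.
All primes ≡ 3 (mod 4) appear to even exponent (or don't appear), so by the two-squares theorem n IS expressible as a sum of two squares.
Step 3: Build a representation. Group n = k² · m with k = 2 and m = 5 · 13 · 137 = 8905 (a product of primes ≡ 1 (mod 4)); a representation of m scales to one of n via (k·x)² + (k·y)² = k²(x² + y²). Each prime p ≡ 1 (mod 4) is itself a sum of two squares; find a² by testing p − a² for a perfect square:
  5: 5 − 1² = 4 = 2² ⇒ 5 = 1² + 2².
  13: 13 − 1² = 12, 13 − 2² = 9 = 3² ⇒ 13 = 2² + 3².
  137: 137 − 1² = 136, 137 − 2² = 133, 137 − 3² = 128, 137 − 4² = 121 = 11² ⇒ 137 = 4² + 11².
  Combine using the Brahmagupta–Fibonacci identity (a² + b²)(c² + d²) = (ac − bd)² + (ad + bc)² = (ac + bd)² + (ad − bc)²:
  5 · 13 = 65: from (1² + 2²)(2² + 3²), take (1·2 − 2·3, 1·3 + 2·2) = (2 − 6, 3 + 4) = (-4, 7); dropping signs (only squares matter) gives (4, 7); check 4² + 7² = 16 + 49 = 65 ✓.
  65 · 137 = 8905: from (4² + 7²)(4² + 11²), take (4·4 − 7·11, 4·11 + 7·4) = (16 − 77, 44 + 28) = (-61, 72); dropping signs (only squares matter) gives (61, 72); check 61² + 72² = 3721 + 5184 = 8905 ✓.
  Scale by k = 2: (2·61, 2·72) = (122, 144).
Step 4: Order so x ≤ y and verify: 122² + 144² = 14884 + 20736 = 35620 = n. ✓

n = 35620 = 122² + 144² (one valid representation with x ≤ y).


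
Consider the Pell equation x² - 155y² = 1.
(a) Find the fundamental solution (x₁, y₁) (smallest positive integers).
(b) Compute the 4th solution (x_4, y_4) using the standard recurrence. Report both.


Step 1: Find the fundamental solution (x₁, y₁) of x² - 155y² = 1.
  Expand √155 as a continued fraction. a₀ = ⌊√155⌋ = 12; iterate m_{k+1} = d_k·a_k − m_k, d_{k+1} = (155 − m_{k+1}²)/d_k, a_{k+1} = ⌊(a₀ + m_{k+1})/d_{k+1}⌋ (starting m₀ = 0, d₀ = 1), with convergents p_k = a_k·p_{k-1} + p_{k-2}, q_k = a_k·q_{k-1} + q_{k-2} (p₋₁ = 1, q₋₁ = 0):
  k = 0: a₀ = 12; p₀/q₀ = 12/1; p₀² − 155·q₀² = 144 − 155 = -11.
  k = 1: m = 12, d = 11, a = ⌊(12 + 12)/11⌋ = 2; p/q = (2·12 + 1)/(2·1 + 0) = 25/2; p² − 155·q² = 625 − 620 = 5.
  k = 2: m = 10, d = 5, a = ⌊(12 + 10)/5⌋ = 4; p/q = (4·25 + 12)/(4·2 + 1) = 112/9; p² − 155·q² = 12544 − 12555 = -11.
  k = 3: m = 10, d = 11, a = ⌊(12 + 10)/11⌋ = 2; p/q = (2·112 + 25)/(2·9 + 2) = 249/20; p² − 155·q² = 62001 − 62000 = 1.
  The first convergent with p² − 155·q² = 1 gives the fundamental solution (x₁, y₁) = (249, 20).
Step 2: Apply the recurrence (x_{n+1}, y_{n+1}) = (x₁x_n + 155y₁y_n, x₁y_n + y₁x_n) repeatedly.
  From (x_1, y_1) = (249, 20): x_2 = 249·249 + 155·20·20 = 124001; y_2 = 249·20 + 20·249 = 9960.
  From (x_2, y_2) = (124001, 9960): x_3 = 249·124001 + 155·20·9960 = 61752249; y_3 = 249·9960 + 20·124001 = 4960060.
  From (x_3, y_3) = (61752249, 4960060): x_4 = 249·61752249 + 155·20·4960060 = 30752496001; y_4 = 249·4960060 + 20·61752249 = 2470099920.
Step 3: Verify x_4² - 155·y_4² = 945716010291520992001 - 945716010291520992000 = 1 (should be 1). ✓

(x_1, y_1) = (249, 20); (x_4, y_4) = (30752496001, 2470099920).


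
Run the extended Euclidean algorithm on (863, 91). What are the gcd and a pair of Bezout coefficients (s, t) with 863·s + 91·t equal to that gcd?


Euclidean algorithm on (863, 91) — divide until remainder is 0:
  863 = 9 · 91 + 44
  91 = 2 · 44 + 3
  44 = 14 · 3 + 2
  3 = 1 · 2 + 1
  2 = 2 · 1 + 0
gcd(863, 91) = 1.
Track Bezout coefficients alongside the remainders: start with r₀ = 863 = a·1 + b·0 (s = 1, t = 0) and r₁ = 91 = a·0 + b·1 (s = 0, t = 1); each new remainder r_{k+1} = r_{k-1} − q_k·r_k inherits s_{k+1} = s_{k-1} − q_k·s_k, t_{k+1} = t_{k-1} − q_k·t_k, so r_k = a·s_k + b·t_k at every step:
  q = 9: r = 44, s = 1 − 9·0 = 1, t = 0 − 9·1 = -9  (check: 863·1 + 91·(-9) = 44)
  q = 2: r = 3, s = 0 − 2·1 = -2, t = 1 − 2·(-9) = 19  (check: 863·(-2) + 91·19 = 3)
  q = 14: r = 2, s = 1 − 14·(-2) = 29, t = -9 − 14·19 = -275  (check: 863·29 + 91·(-275) = 2)
  q = 1: r = 1, s = -2 − 1·29 = -31, t = 19 − 1·(-275) = 294  (check: 863·(-31) + 91·294 = 1)
The row with r = 1 (the gcd) gives the Bezout coefficients s = -31, t = 294.
Result: 863 · (-31) + 91 · (294) = 1.

gcd(863, 91) = 1; s = -31, t = 294 (check: 863·(-31) + 91·294 = 1).


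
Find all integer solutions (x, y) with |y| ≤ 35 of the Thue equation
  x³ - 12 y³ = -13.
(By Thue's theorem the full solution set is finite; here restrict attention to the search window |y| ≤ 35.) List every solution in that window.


The equation is x³ - 12y³ = -13. For fixed y, x³ = 12·y³ − 13, so a solution requires the RHS to be a perfect cube.
Strategy: iterate y from -35 to 35, compute RHS = 12·y³ − 13, and check whether it is a (positive or negative) perfect cube.
Check small values of y:
  y = 0: RHS = -13 is not a perfect cube.
  y = 1: RHS = -1 = (-1)³ ⇒ x = -1 works.
  y = -1: RHS = -25 is not a perfect cube.
  y = 2: RHS = 83 is not a perfect cube.
  y = -2: RHS = -109 is not a perfect cube.
  y = 3: RHS = 311 is not a perfect cube.
  y = -3: RHS = -337 is not a perfect cube.
Continuing the search up to |y| = 35 finds no further solutions beyond those listed.
Collected solutions: (-1, 1).

Solutions (with |y| ≤ 35): (-1, 1).


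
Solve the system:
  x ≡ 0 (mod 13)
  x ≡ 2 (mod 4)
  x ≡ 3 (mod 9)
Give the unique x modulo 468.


Moduli 13, 4, 9 are pairwise coprime; by CRT there is a unique solution modulo M = 13 · 4 · 9 = 468.
Solve pairwise, accumulating the modulus:
  Start with x ≡ 0 (mod 13).
  Combine with x ≡ 2 (mod 4): since gcd(13, 4) = 1, we get a unique residue mod 52.
    Write x = 0 + 13·t and substitute into x ≡ 2 (mod 4): 13·t ≡ 2 − 0 = 2 (mod 4).
    Reduce coefficients mod 4: 1·t ≡ 2 (mod 4).
    So t ≡ 2 (mod 4).
    Then x = 0 + 13·2 = 26, valid modulo lcm(13, 4) = 52: x ≡ 26 (mod 52).
  Combine with x ≡ 3 (mod 9): since gcd(52, 9) = 1, we get a unique residue mod 468.
    Write x = 26 + 52·t and substitute into x ≡ 3 (mod 9): 52·t ≡ 3 − 26 = -23 (mod 9).
    Reduce coefficients mod 9: 7·t ≡ 4 (mod 9).
    The inverse of 7 mod 9 is 4 (since 7·4 = 28 = 3·9 + 1), so t ≡ 4·4 = 16 ≡ 7 (mod 9).
    Then x = 26 + 52·7 = 390, valid modulo lcm(52, 9) = 468: x ≡ 390 (mod 468).
Verify: 390 mod 13 = 0 ✓, 390 mod 4 = 2 ✓, 390 mod 9 = 3 ✓.

x ≡ 390 (mod 468).


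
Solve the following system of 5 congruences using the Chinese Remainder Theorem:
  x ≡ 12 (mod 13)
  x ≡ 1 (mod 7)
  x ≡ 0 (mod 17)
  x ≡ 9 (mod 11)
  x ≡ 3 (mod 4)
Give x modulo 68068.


Product of moduli M = 13 · 7 · 17 · 11 · 4 = 68068.
Merge one congruence at a time:
  Start: x ≡ 12 (mod 13).
  Combine with x ≡ 1 (mod 7); new modulus lcm = 91.
    Write x = 12 + 13·t and substitute into x ≡ 1 (mod 7): 13·t ≡ 1 − 12 = -11 (mod 7).
    Reduce coefficients mod 7: 6·t ≡ 3 (mod 7).
    The inverse of 6 mod 7 is 6 (since 6·6 = 36 = 5·7 + 1), so t ≡ 6·3 = 18 ≡ 4 (mod 7).
    Then x = 12 + 13·4 = 64, valid modulo lcm(13, 7) = 91: x ≡ 64 (mod 91).
  Combine with x ≡ 0 (mod 17); new modulus lcm = 1547.
    Write x = 64 + 91·t and substitute into x ≡ 0 (mod 17): 91·t ≡ 0 − 64 = -64 (mod 17).
    Reduce coefficients mod 17: 6·t ≡ 4 (mod 17).
    The inverse of 6 mod 17 is 3 (since 6·3 = 18 = 1·17 + 1), so t ≡ 3·4 = 12 ≡ 12 (mod 17).
    Then x = 64 + 91·12 = 1156, valid modulo lcm(91, 17) = 1547: x ≡ 1156 (mod 1547).
  Combine with x ≡ 9 (mod 11); new modulus lcm = 17017.
    Write x = 1156 + 1547·t and substitute into x ≡ 9 (mod 11): 1547·t ≡ 9 − 1156 = -1147 (mod 11).
    Reduce coefficients mod 11: 7·t ≡ 8 (mod 11).
    The inverse of 7 mod 11 is 8 (since 7·8 = 56 = 5·11 + 1), so t ≡ 8·8 = 64 ≡ 9 (mod 11).
    Then x = 1156 + 1547·9 = 15079, valid modulo lcm(1547, 11) = 17017: x ≡ 15079 (mod 17017).
  Combine with x ≡ 3 (mod 4); new modulus lcm = 68068.
    Write x = 15079 + 17017·t and substitute into x ≡ 3 (mod 4): 17017·t ≡ 3 − 15079 = -15076 (mod 4).
    Reduce coefficients mod 4: 1·t ≡ 0 (mod 4).
    So t ≡ 0 (mod 4).
    Then x = 15079 + 17017·0 = 15079, valid modulo lcm(17017, 4) = 68068: x ≡ 15079 (mod 68068).
Verify against each original: 15079 mod 13 = 12, 15079 mod 7 = 1, 15079 mod 17 = 0, 15079 mod 11 = 9, 15079 mod 4 = 3.

x ≡ 15079 (mod 68068).


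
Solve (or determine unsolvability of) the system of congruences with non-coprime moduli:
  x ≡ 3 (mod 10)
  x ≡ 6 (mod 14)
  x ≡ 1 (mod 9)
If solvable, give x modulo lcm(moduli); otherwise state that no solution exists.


Moduli 10, 14, 9 are not pairwise coprime, so CRT works modulo lcm(m_i) when all pairwise compatibility conditions hold.
Pairwise compatibility: gcd(m_i, m_j) must divide a_i - a_j for every pair.
Merge one congruence at a time:
  Start: x ≡ 3 (mod 10).
  Combine with x ≡ 6 (mod 14): gcd(10, 14) = 2, and 6 - 3 = 3 is NOT divisible by 2.
    ⇒ system is inconsistent (no integer solution).

No solution (the system is inconsistent).


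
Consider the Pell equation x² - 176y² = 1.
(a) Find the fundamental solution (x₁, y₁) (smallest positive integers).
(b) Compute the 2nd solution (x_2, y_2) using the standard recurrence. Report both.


Step 1: Find the fundamental solution (x₁, y₁) of x² - 176y² = 1.
  Expand √176 as a continued fraction. a₀ = ⌊√176⌋ = 13; iterate m_{k+1} = d_k·a_k − m_k, d_{k+1} = (176 − m_{k+1}²)/d_k, a_{k+1} = ⌊(a₀ + m_{k+1})/d_{k+1}⌋ (starting m₀ = 0, d₀ = 1), with convergents p_k = a_k·p_{k-1} + p_{k-2}, q_k = a_k·q_{k-1} + q_{k-2} (p₋₁ = 1, q₋₁ = 0):
  k = 0: a₀ = 13; p₀/q₀ = 13/1; p₀² − 176·q₀² = 169 − 176 = -7.
  k = 1: m = 13, d = 7, a = ⌊(13 + 13)/7⌋ = 3; p/q = (3·13 + 1)/(3·1 + 0) = 40/3; p² − 176·q² = 1600 − 1584 = 16.
  k = 2: m = 8, d = 16, a = ⌊(13 + 8)/16⌋ = 1; p/q = (1·40 + 13)/(1·3 + 1) = 53/4; p² − 176·q² = 2809 − 2816 = -7.
  k = 3: m = 8, d = 7, a = ⌊(13 + 8)/7⌋ = 3; p/q = (3·53 + 40)/(3·4 + 3) = 199/15; p² − 176·q² = 39601 − 39600 = 1.
  The first convergent with p² − 176·q² = 1 gives the fundamental solution (x₁, y₁) = (199, 15).
Step 2: Apply the recurrence (x_{n+1}, y_{n+1}) = (x₁x_n + 176y₁y_n, x₁y_n + y₁x_n) repeatedly.
  From (x_1, y_1) = (199, 15): x_2 = 199·199 + 176·15·15 = 79201; y_2 = 199·15 + 15·199 = 5970.
Step 3: Verify x_2² - 176·y_2² = 6272798401 - 6272798400 = 1 (should be 1). ✓

(x_1, y_1) = (199, 15); (x_2, y_2) = (79201, 5970).


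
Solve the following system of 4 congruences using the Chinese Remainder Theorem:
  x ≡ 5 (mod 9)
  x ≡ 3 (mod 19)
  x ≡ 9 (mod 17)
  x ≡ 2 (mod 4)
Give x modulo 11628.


Product of moduli M = 9 · 19 · 17 · 4 = 11628.
Merge one congruence at a time:
  Start: x ≡ 5 (mod 9).
  Combine with x ≡ 3 (mod 19); new modulus lcm = 171.
    Write x = 5 + 9·t and substitute into x ≡ 3 (mod 19): 9·t ≡ 3 − 5 = -2 (mod 19).
    Reduce coefficients mod 19: 9·t ≡ 17 (mod 19).
    The inverse of 9 mod 19 is 17 (since 9·17 = 153 = 8·19 + 1), so t ≡ 17·17 = 289 ≡ 4 (mod 19).
    Then x = 5 + 9·4 = 41, valid modulo lcm(9, 19) = 171: x ≡ 41 (mod 171).
  Combine with x ≡ 9 (mod 17); new modulus lcm = 2907.
    Write x = 41 + 171·t and substitute into x ≡ 9 (mod 17): 171·t ≡ 9 − 41 = -32 (mod 17).
    Reduce coefficients mod 17: 1·t ≡ 2 (mod 17).
    So t ≡ 2 (mod 17).
    Then x = 41 + 171·2 = 383, valid modulo lcm(171, 17) = 2907: x ≡ 383 (mod 2907).
  Combine with x ≡ 2 (mod 4); new modulus lcm = 11628.
    Write x = 383 + 2907·t and substitute into x ≡ 2 (mod 4): 2907·t ≡ 2 − 383 = -381 (mod 4).
    Reduce coefficients mod 4: 3·t ≡ 3 (mod 4).
    The inverse of 3 mod 4 is 3 (since 3·3 = 9 = 2·4 + 1), so t ≡ 3·3 = 9 ≡ 1 (mod 4).
    Then x = 383 + 2907·1 = 3290, valid modulo lcm(2907, 4) = 11628: x ≡ 3290 (mod 11628).
Verify against each original: 3290 mod 9 = 5, 3290 mod 19 = 3, 3290 mod 17 = 9, 3290 mod 4 = 2.

x ≡ 3290 (mod 11628).


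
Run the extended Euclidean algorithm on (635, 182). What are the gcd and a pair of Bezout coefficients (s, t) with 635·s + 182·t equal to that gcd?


Euclidean algorithm on (635, 182) — divide until remainder is 0:
  635 = 3 · 182 + 89
  182 = 2 · 89 + 4
  89 = 22 · 4 + 1
  4 = 4 · 1 + 0
gcd(635, 182) = 1.
Track Bezout coefficients alongside the remainders: start with r₀ = 635 = a·1 + b·0 (s = 1, t = 0) and r₁ = 182 = a·0 + b·1 (s = 0, t = 1); each new remainder r_{k+1} = r_{k-1} − q_k·r_k inherits s_{k+1} = s_{k-1} − q_k·s_k, t_{k+1} = t_{k-1} − q_k·t_k, so r_k = a·s_k + b·t_k at every step:
  q = 3: r = 89, s = 1 − 3·0 = 1, t = 0 − 3·1 = -3  (check: 635·1 + 182·(-3) = 89)
  q = 2: r = 4, s = 0 − 2·1 = -2, t = 1 − 2·(-3) = 7  (check: 635·(-2) + 182·7 = 4)
  q = 22: r = 1, s = 1 − 22·(-2) = 45, t = -3 − 22·7 = -157  (check: 635·45 + 182·(-157) = 1)
The row with r = 1 (the gcd) gives the Bezout coefficients s = 45, t = -157.
Result: 635 · (45) + 182 · (-157) = 1.

gcd(635, 182) = 1; s = 45, t = -157 (check: 635·45 + 182·(-157) = 1).


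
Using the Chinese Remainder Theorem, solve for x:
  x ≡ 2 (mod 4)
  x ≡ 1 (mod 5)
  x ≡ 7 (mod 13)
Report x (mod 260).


Moduli 4, 5, 13 are pairwise coprime; by CRT there is a unique solution modulo M = 4 · 5 · 13 = 260.
Solve pairwise, accumulating the modulus:
  Start with x ≡ 2 (mod 4).
  Combine with x ≡ 1 (mod 5): since gcd(4, 5) = 1, we get a unique residue mod 20.
    Write x = 2 + 4·t and substitute into x ≡ 1 (mod 5): 4·t ≡ 1 − 2 = -1 (mod 5).
    Reduce coefficients mod 5: 4·t ≡ 4 (mod 5).
    The inverse of 4 mod 5 is 4 (since 4·4 = 16 = 3·5 + 1), so t ≡ 4·4 = 16 ≡ 1 (mod 5).
    Then x = 2 + 4·1 = 6, valid modulo lcm(4, 5) = 20: x ≡ 6 (mod 20).
  Combine with x ≡ 7 (mod 13): since gcd(20, 13) = 1, we get a unique residue mod 260.
    Write x = 6 + 20·t and substitute into x ≡ 7 (mod 13): 20·t ≡ 7 − 6 = 1 (mod 13).
    Reduce coefficients mod 13: 7·t ≡ 1 (mod 13).
    The inverse of 7 mod 13 is 2 (since 7·2 = 14 = 1·13 + 1), so t ≡ 2·1 = 2 ≡ 2 (mod 13).
    Then x = 6 + 20·2 = 46, valid modulo lcm(20, 13) = 260: x ≡ 46 (mod 260).
Verify: 46 mod 4 = 2 ✓, 46 mod 5 = 1 ✓, 46 mod 13 = 7 ✓.

x ≡ 46 (mod 260).


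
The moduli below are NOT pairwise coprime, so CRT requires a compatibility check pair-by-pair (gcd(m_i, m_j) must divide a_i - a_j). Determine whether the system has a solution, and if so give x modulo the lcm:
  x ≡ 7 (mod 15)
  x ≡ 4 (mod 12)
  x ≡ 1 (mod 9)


Moduli 15, 12, 9 are not pairwise coprime, so CRT works modulo lcm(m_i) when all pairwise compatibility conditions hold.
Pairwise compatibility: gcd(m_i, m_j) must divide a_i - a_j for every pair.
Merge one congruence at a time:
  Start: x ≡ 7 (mod 15).
  Combine with x ≡ 4 (mod 12): gcd(15, 12) = 3; 4 - 7 = -3, which IS divisible by 3, so compatible.
    Write x = 7 + 15·t and substitute into x ≡ 4 (mod 12): 15·t ≡ 4 − 7 = -3 (mod 12).
    Divide the congruence (and modulus) by g = 3: 5·t ≡ -1 (mod 4).
    Reduce coefficients mod 4: 1·t ≡ 3 (mod 4).
    So t ≡ 3 (mod 4).
    Then x = 7 + 15·3 = 52, valid modulo lcm(15, 12) = 60: x ≡ 52 (mod 60).
  Combine with x ≡ 1 (mod 9): gcd(60, 9) = 3; 1 - 52 = -51, which IS divisible by 3, so compatible.
    Write x = 52 + 60·t and substitute into x ≡ 1 (mod 9): 60·t ≡ 1 − 52 = -51 (mod 9).
    Divide the congruence (and modulus) by g = 3: 20·t ≡ -17 (mod 3).
    Reduce coefficients mod 3: 2·t ≡ 1 (mod 3).
    The inverse of 2 mod 3 is 2 (since 2·2 = 4 = 1·3 + 1), so t ≡ 2·1 = 2 ≡ 2 (mod 3).
    Then x = 52 + 60·2 = 172, valid modulo lcm(60, 9) = 180: x ≡ 172 (mod 180).
Verify: 172 mod 15 = 7, 172 mod 12 = 4, 172 mod 9 = 1.

x ≡ 172 (mod 180).


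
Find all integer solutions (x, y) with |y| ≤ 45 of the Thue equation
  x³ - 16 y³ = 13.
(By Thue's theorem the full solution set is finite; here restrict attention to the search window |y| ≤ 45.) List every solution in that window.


The equation is x³ - 16y³ = 13. For fixed y, x³ = 16·y³ + 13, so a solution requires the RHS to be a perfect cube.
Strategy: iterate y from -45 to 45, compute RHS = 16·y³ + 13, and check whether it is a (positive or negative) perfect cube.
Check small values of y:
  y = 0: RHS = 13 is not a perfect cube.
  y = 1: RHS = 29 is not a perfect cube.
  y = -1: RHS = -3 is not a perfect cube.
  y = 2: RHS = 141 is not a perfect cube.
  y = -2: RHS = -115 is not a perfect cube.
  y = 3: RHS = 445 is not a perfect cube.
  y = -3: RHS = -419 is not a perfect cube.
Continuing the search up to |y| = 45 finds no solutions either.
No (x, y) in the scanned range satisfies the equation.

No integer solutions with |y| ≤ 45.


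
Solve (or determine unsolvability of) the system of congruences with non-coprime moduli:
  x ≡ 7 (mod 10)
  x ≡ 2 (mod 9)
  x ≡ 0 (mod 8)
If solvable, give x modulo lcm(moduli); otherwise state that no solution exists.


Moduli 10, 9, 8 are not pairwise coprime, so CRT works modulo lcm(m_i) when all pairwise compatibility conditions hold.
Pairwise compatibility: gcd(m_i, m_j) must divide a_i - a_j for every pair.
Merge one congruence at a time:
  Start: x ≡ 7 (mod 10).
  Combine with x ≡ 2 (mod 9): gcd(10, 9) = 1; 2 - 7 = -5, which IS divisible by 1, so compatible.
    Write x = 7 + 10·t and substitute into x ≡ 2 (mod 9): 10·t ≡ 2 − 7 = -5 (mod 9).
    Reduce coefficients mod 9: 1·t ≡ 4 (mod 9).
    So t ≡ 4 (mod 9).
    Then x = 7 + 10·4 = 47, valid modulo lcm(10, 9) = 90: x ≡ 47 (mod 90).
  Combine with x ≡ 0 (mod 8): gcd(90, 8) = 2, and 0 - 47 = -47 is NOT divisible by 2.
    ⇒ system is inconsistent (no integer solution).

No solution (the system is inconsistent).


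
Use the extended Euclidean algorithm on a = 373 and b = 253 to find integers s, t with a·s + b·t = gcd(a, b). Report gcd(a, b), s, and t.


Euclidean algorithm on (373, 253) — divide until remainder is 0:
  373 = 1 · 253 + 120
  253 = 2 · 120 + 13
  120 = 9 · 13 + 3
  13 = 4 · 3 + 1
  3 = 3 · 1 + 0
gcd(373, 253) = 1.
Track Bezout coefficients alongside the remainders: start with r₀ = 373 = a·1 + b·0 (s = 1, t = 0) and r₁ = 253 = a·0 + b·1 (s = 0, t = 1); each new remainder r_{k+1} = r_{k-1} − q_k·r_k inherits s_{k+1} = s_{k-1} − q_k·s_k, t_{k+1} = t_{k-1} − q_k·t_k, so r_k = a·s_k + b·t_k at every step:
  q = 1: r = 120, s = 1 − 1·0 = 1, t = 0 − 1·1 = -1  (check: 373·1 + 253·(-1) = 120)
  q = 2: r = 13, s = 0 − 2·1 = -2, t = 1 − 2·(-1) = 3  (check: 373·(-2) + 253·3 = 13)
  q = 9: r = 3, s = 1 − 9·(-2) = 19, t = -1 − 9·3 = -28  (check: 373·19 + 253·(-28) = 3)
  q = 4: r = 1, s = -2 − 4·19 = -78, t = 3 − 4·(-28) = 115  (check: 373·(-78) + 253·115 = 1)
The row with r = 1 (the gcd) gives the Bezout coefficients s = -78, t = 115.
Result: 373 · (-78) + 253 · (115) = 1.

gcd(373, 253) = 1; s = -78, t = 115 (check: 373·(-78) + 253·115 = 1).


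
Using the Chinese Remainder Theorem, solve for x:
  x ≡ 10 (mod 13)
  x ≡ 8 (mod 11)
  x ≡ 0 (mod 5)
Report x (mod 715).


Moduli 13, 11, 5 are pairwise coprime; by CRT there is a unique solution modulo M = 13 · 11 · 5 = 715.
Solve pairwise, accumulating the modulus:
  Start with x ≡ 10 (mod 13).
  Combine with x ≡ 8 (mod 11): since gcd(13, 11) = 1, we get a unique residue mod 143.
    Write x = 10 + 13·t and substitute into x ≡ 8 (mod 11): 13·t ≡ 8 − 10 = -2 (mod 11).
    Reduce coefficients mod 11: 2·t ≡ 9 (mod 11).
    The inverse of 2 mod 11 is 6 (since 2·6 = 12 = 1·11 + 1), so t ≡ 6·9 = 54 ≡ 10 (mod 11).
    Then x = 10 + 13·10 = 140, valid modulo lcm(13, 11) = 143: x ≡ 140 (mod 143).
  Combine with x ≡ 0 (mod 5): since gcd(143, 5) = 1, we get a unique residue mod 715.
    Write x = 140 + 143·t and substitute into x ≡ 0 (mod 5): 143·t ≡ 0 − 140 = -140 (mod 5).
    Reduce coefficients mod 5: 3·t ≡ 0 (mod 5).
    The inverse of 3 mod 5 is 2 (since 3·2 = 6 = 1·5 + 1), so t ≡ 2·0 = 0 ≡ 0 (mod 5).
    Then x = 140 + 143·0 = 140, valid modulo lcm(143, 5) = 715: x ≡ 140 (mod 715).
Verify: 140 mod 13 = 10 ✓, 140 mod 11 = 8 ✓, 140 mod 5 = 0 ✓.

x ≡ 140 (mod 715).


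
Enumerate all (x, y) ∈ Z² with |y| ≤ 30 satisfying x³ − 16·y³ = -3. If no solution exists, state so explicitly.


The equation is x³ - 16y³ = -3. For fixed y, x³ = 16·y³ − 3, so a solution requires the RHS to be a perfect cube.
Strategy: iterate y from -30 to 30, compute RHS = 16·y³ − 3, and check whether it is a (positive or negative) perfect cube.
Check small values of y:
  y = 0: RHS = -3 is not a perfect cube.
  y = 1: RHS = 13 is not a perfect cube.
  y = -1: RHS = -19 is not a perfect cube.
  y = 2: RHS = 125 = (5)³ ⇒ x = 5 works.
  y = -2: RHS = -131 is not a perfect cube.
  y = 3: RHS = 429 is not a perfect cube.
  y = -3: RHS = -435 is not a perfect cube.
Continuing the search up to |y| = 30 finds no further solutions beyond those listed.
Collected solutions: (5, 2).

Solutions (with |y| ≤ 30): (5, 2).


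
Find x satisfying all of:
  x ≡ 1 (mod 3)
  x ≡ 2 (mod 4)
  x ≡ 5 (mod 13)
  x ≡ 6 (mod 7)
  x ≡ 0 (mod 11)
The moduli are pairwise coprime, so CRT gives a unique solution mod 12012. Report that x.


Product of moduli M = 3 · 4 · 13 · 7 · 11 = 12012.
Merge one congruence at a time:
  Start: x ≡ 1 (mod 3).
  Combine with x ≡ 2 (mod 4); new modulus lcm = 12.
    Write x = 1 + 3·t and substitute into x ≡ 2 (mod 4): 3·t ≡ 2 − 1 = 1 (mod 4).
    The inverse of 3 mod 4 is 3 (since 3·3 = 9 = 2·4 + 1), so t ≡ 3·1 = 3 ≡ 3 (mod 4).
    Then x = 1 + 3·3 = 10, valid modulo lcm(3, 4) = 12: x ≡ 10 (mod 12).
  Combine with x ≡ 5 (mod 13); new modulus lcm = 156.
    Write x = 10 + 12·t and substitute into x ≡ 5 (mod 13): 12·t ≡ 5 − 10 = -5 (mod 13).
    Reduce coefficients mod 13: 12·t ≡ 8 (mod 13).
    The inverse of 12 mod 13 is 12 (since 12·12 = 144 = 11·13 + 1), so t ≡ 12·8 = 96 ≡ 5 (mod 13).
    Then x = 10 + 12·5 = 70, valid modulo lcm(12, 13) = 156: x ≡ 70 (mod 156).
  Combine with x ≡ 6 (mod 7); new modulus lcm = 1092.
    Write x = 70 + 156·t and substitute into x ≡ 6 (mod 7): 156·t ≡ 6 − 70 = -64 (mod 7).
    Reduce coefficients mod 7: 2·t ≡ 6 (mod 7).
    The inverse of 2 mod 7 is 4 (since 2·4 = 8 = 1·7 + 1), so t ≡ 4·6 = 24 ≡ 3 (mod 7).
    Then x = 70 + 156·3 = 538, valid modulo lcm(156, 7) = 1092: x ≡ 538 (mod 1092).
  Combine with x ≡ 0 (mod 11); new modulus lcm = 12012.
    Write x = 538 + 1092·t and substitute into x ≡ 0 (mod 11): 1092·t ≡ 0 − 538 = -538 (mod 11).
    Reduce coefficients mod 11: 3·t ≡ 1 (mod 11).
    The inverse of 3 mod 11 is 4 (since 3·4 = 12 = 1·11 + 1), so t ≡ 4·1 = 4 ≡ 4 (mod 11).
    Then x = 538 + 1092·4 = 4906, valid modulo lcm(1092, 11) = 12012: x ≡ 4906 (mod 12012).
Verify against each original: 4906 mod 3 = 1, 4906 mod 4 = 2, 4906 mod 13 = 5, 4906 mod 7 = 6, 4906 mod 11 = 0.

x ≡ 4906 (mod 12012).


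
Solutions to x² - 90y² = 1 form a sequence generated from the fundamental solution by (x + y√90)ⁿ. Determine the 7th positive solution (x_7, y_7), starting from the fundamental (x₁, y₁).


Step 1: Find the fundamental solution (x₁, y₁) of x² - 90y² = 1.
  Expand √90 as a continued fraction. a₀ = ⌊√90⌋ = 9; iterate m_{k+1} = d_k·a_k − m_k, d_{k+1} = (90 − m_{k+1}²)/d_k, a_{k+1} = ⌊(a₀ + m_{k+1})/d_{k+1}⌋ (starting m₀ = 0, d₀ = 1), with convergents p_k = a_k·p_{k-1} + p_{k-2}, q_k = a_k·q_{k-1} + q_{k-2} (p₋₁ = 1, q₋₁ = 0):
  k = 0: a₀ = 9; p₀/q₀ = 9/1; p₀² − 90·q₀² = 81 − 90 = -9.
  k = 1: m = 9, d = 9, a = ⌊(9 + 9)/9⌋ = 2; p/q = (2·9 + 1)/(2·1 + 0) = 19/2; p² − 90·q² = 361 − 360 = 1.
  The first convergent with p² − 90·q² = 1 gives the fundamental solution (x₁, y₁) = (19, 2).
Step 2: Apply the recurrence (x_{n+1}, y_{n+1}) = (x₁x_n + 90y₁y_n, x₁y_n + y₁x_n) repeatedly.
  From (x_1, y_1) = (19, 2): x_2 = 19·19 + 90·2·2 = 721; y_2 = 19·2 + 2·19 = 76.
  From (x_2, y_2) = (721, 76): x_3 = 19·721 + 90·2·76 = 27379; y_3 = 19·76 + 2·721 = 2886.
  From (x_3, y_3) = (27379, 2886): x_4 = 19·27379 + 90·2·2886 = 1039681; y_4 = 19·2886 + 2·27379 = 109592.
  From (x_4, y_4) = (1039681, 109592): x_5 = 19·1039681 + 90·2·109592 = 39480499; y_5 = 19·109592 + 2·1039681 = 4161610.
  From (x_5, y_5) = (39480499, 4161610): x_6 = 19·39480499 + 90·2·4161610 = 1499219281; y_6 = 19·4161610 + 2·39480499 = 158031588.
  From (x_6, y_6) = (1499219281, 158031588): x_7 = 19·1499219281 + 90·2·158031588 = 56930852179; y_7 = 19·158031588 + 2·1499219281 = 6001038734.
Step 3: Verify x_7² - 90·y_7² = 3241121929827149048041 - 3241121929827149048040 = 1 (should be 1). ✓

(x_1, y_1) = (19, 2); (x_7, y_7) = (56930852179, 6001038734).


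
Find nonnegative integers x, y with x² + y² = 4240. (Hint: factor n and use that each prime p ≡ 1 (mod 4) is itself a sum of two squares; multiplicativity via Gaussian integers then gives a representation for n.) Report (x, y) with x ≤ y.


Step 1: Factor n = 4240 = 2^4 · 5 · 53.
Step 2: Check the mod-4 condition on each prime factor: 2 = 2 (special); 5 ≡ 1 (mod 4), exponent 1; 53 ≡ 1 (mod 4), exponent 1.
All primes ≡ 3 (mod 4) appear to even exponent (or don't appear), so by the two-squares theorem n IS expressible as a sum of two squares.
Step 3: Build a representation. Group n = k² · m with k = 4 and m = 5 · 53 = 265 (a product of primes ≡ 1 (mod 4)); a representation of m scales to one of n via (k·x)² + (k·y)² = k²(x² + y²). Each prime p ≡ 1 (mod 4) is itself a sum of two squares; find a² by testing p − a² for a perfect square:
  5: 5 − 1² = 4 = 2² ⇒ 5 = 1² + 2².
  53: 53 − 1² = 52, 53 − 2² = 49 = 7² ⇒ 53 = 2² + 7².
  Combine using the Brahmagupta–Fibonacci identity (a² + b²)(c² + d²) = (ac − bd)² + (ad + bc)² = (ac + bd)² + (ad − bc)²:
  5 · 53 = 265: from (1² + 2²)(2² + 7²), take (1·2 − 2·7, 1·7 + 2·2) = (2 − 14, 7 + 4) = (-12, 11); dropping signs (only squares matter) gives (12, 11); check 12² + 11² = 144 + 121 = 265 ✓.
  Scale by k = 4: (4·12, 4·11) = (48, 44).
Step 4: Order so x ≤ y and verify: 44² + 48² = 1936 + 2304 = 4240 = n. ✓

n = 4240 = 44² + 48² (one valid representation with x ≤ y).


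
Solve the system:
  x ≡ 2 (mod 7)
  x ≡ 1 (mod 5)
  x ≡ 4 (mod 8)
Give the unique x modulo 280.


Moduli 7, 5, 8 are pairwise coprime; by CRT there is a unique solution modulo M = 7 · 5 · 8 = 280.
Solve pairwise, accumulating the modulus:
  Start with x ≡ 2 (mod 7).
  Combine with x ≡ 1 (mod 5): since gcd(7, 5) = 1, we get a unique residue mod 35.
    Write x = 2 + 7·t and substitute into x ≡ 1 (mod 5): 7·t ≡ 1 − 2 = -1 (mod 5).
    Reduce coefficients mod 5: 2·t ≡ 4 (mod 5).
    The inverse of 2 mod 5 is 3 (since 2·3 = 6 = 1·5 + 1), so t ≡ 3·4 = 12 ≡ 2 (mod 5).
    Then x = 2 + 7·2 = 16, valid modulo lcm(7, 5) = 35: x ≡ 16 (mod 35).
  Combine with x ≡ 4 (mod 8): since gcd(35, 8) = 1, we get a unique residue mod 280.
    Write x = 16 + 35·t and substitute into x ≡ 4 (mod 8): 35·t ≡ 4 − 16 = -12 (mod 8).
    Reduce coefficients mod 8: 3·t ≡ 4 (mod 8).
    The inverse of 3 mod 8 is 3 (since 3·3 = 9 = 1·8 + 1), so t ≡ 3·4 = 12 ≡ 4 (mod 8).
    Then x = 16 + 35·4 = 156, valid modulo lcm(35, 8) = 280: x ≡ 156 (mod 280).
Verify: 156 mod 7 = 2 ✓, 156 mod 5 = 1 ✓, 156 mod 8 = 4 ✓.

x ≡ 156 (mod 280).


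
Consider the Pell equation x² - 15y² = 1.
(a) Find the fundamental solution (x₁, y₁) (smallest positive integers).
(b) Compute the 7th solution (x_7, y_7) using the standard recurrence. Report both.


Step 1: Find the fundamental solution (x₁, y₁) of x² - 15y² = 1.
  Expand √15 as a continued fraction. a₀ = ⌊√15⌋ = 3; iterate m_{k+1} = d_k·a_k − m_k, d_{k+1} = (15 − m_{k+1}²)/d_k, a_{k+1} = ⌊(a₀ + m_{k+1})/d_{k+1}⌋ (starting m₀ = 0, d₀ = 1), with convergents p_k = a_k·p_{k-1} + p_{k-2}, q_k = a_k·q_{k-1} + q_{k-2} (p₋₁ = 1, q₋₁ = 0):
  k = 0: a₀ = 3; p₀/q₀ = 3/1; p₀² − 15·q₀² = 9 − 15 = -6.
  k = 1: m = 3, d = 6, a = ⌊(3 + 3)/6⌋ = 1; p/q = (1·3 + 1)/(1·1 + 0) = 4/1; p² − 15·q² = 16 − 15 = 1.
  The first convergent with p² − 15·q² = 1 gives the fundamental solution (x₁, y₁) = (4, 1).
Step 2: Apply the recurrence (x_{n+1}, y_{n+1}) = (x₁x_n + 15y₁y_n, x₁y_n + y₁x_n) repeatedly.
  From (x_1, y_1) = (4, 1): x_2 = 4·4 + 15·1·1 = 31; y_2 = 4·1 + 1·4 = 8.
  From (x_2, y_2) = (31, 8): x_3 = 4·31 + 15·1·8 = 244; y_3 = 4·8 + 1·31 = 63.
  From (x_3, y_3) = (244, 63): x_4 = 4·244 + 15·1·63 = 1921; y_4 = 4·63 + 1·244 = 496.
  From (x_4, y_4) = (1921, 496): x_5 = 4·1921 + 15·1·496 = 15124; y_5 = 4·496 + 1·1921 = 3905.
  From (x_5, y_5) = (15124, 3905): x_6 = 4·15124 + 15·1·3905 = 119071; y_6 = 4·3905 + 1·15124 = 30744.
  From (x_6, y_6) = (119071, 30744): x_7 = 4·119071 + 15·1·30744 = 937444; y_7 = 4·30744 + 1·119071 = 242047.
Step 3: Verify x_7² - 15·y_7² = 878801253136 - 878801253135 = 1 (should be 1). ✓

(x_1, y_1) = (4, 1); (x_7, y_7) = (937444, 242047).


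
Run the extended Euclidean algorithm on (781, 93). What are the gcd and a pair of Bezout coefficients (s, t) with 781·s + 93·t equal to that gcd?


Euclidean algorithm on (781, 93) — divide until remainder is 0:
  781 = 8 · 93 + 37
  93 = 2 · 37 + 19
  37 = 1 · 19 + 18
  19 = 1 · 18 + 1
  18 = 18 · 1 + 0
gcd(781, 93) = 1.
Track Bezout coefficients alongside the remainders: start with r₀ = 781 = a·1 + b·0 (s = 1, t = 0) and r₁ = 93 = a·0 + b·1 (s = 0, t = 1); each new remainder r_{k+1} = r_{k-1} − q_k·r_k inherits s_{k+1} = s_{k-1} − q_k·s_k, t_{k+1} = t_{k-1} − q_k·t_k, so r_k = a·s_k + b·t_k at every step:
  q = 8: r = 37, s = 1 − 8·0 = 1, t = 0 − 8·1 = -8  (check: 781·1 + 93·(-8) = 37)
  q = 2: r = 19, s = 0 − 2·1 = -2, t = 1 − 2·(-8) = 17  (check: 781·(-2) + 93·17 = 19)
  q = 1: r = 18, s = 1 − 1·(-2) = 3, t = -8 − 1·17 = -25  (check: 781·3 + 93·(-25) = 18)
  q = 1: r = 1, s = -2 − 1·3 = -5, t = 17 − 1·(-25) = 42  (check: 781·(-5) + 93·42 = 1)
The row with r = 1 (the gcd) gives the Bezout coefficients s = -5, t = 42.
Result: 781 · (-5) + 93 · (42) = 1.

gcd(781, 93) = 1; s = -5, t = 42 (check: 781·(-5) + 93·42 = 1).


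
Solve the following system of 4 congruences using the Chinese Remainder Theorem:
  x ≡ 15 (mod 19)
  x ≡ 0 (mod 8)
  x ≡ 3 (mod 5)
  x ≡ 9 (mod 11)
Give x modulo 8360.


Product of moduli M = 19 · 8 · 5 · 11 = 8360.
Merge one congruence at a time:
  Start: x ≡ 15 (mod 19).
  Combine with x ≡ 0 (mod 8); new modulus lcm = 152.
    Write x = 15 + 19·t and substitute into x ≡ 0 (mod 8): 19·t ≡ 0 − 15 = -15 (mod 8).
    Reduce coefficients mod 8: 3·t ≡ 1 (mod 8).
    The inverse of 3 mod 8 is 3 (since 3·3 = 9 = 1·8 + 1), so t ≡ 3·1 = 3 ≡ 3 (mod 8).
    Then x = 15 + 19·3 = 72, valid modulo lcm(19, 8) = 152: x ≡ 72 (mod 152).
  Combine with x ≡ 3 (mod 5); new modulus lcm = 760.
    Write x = 72 + 152·t and substitute into x ≡ 3 (mod 5): 152·t ≡ 3 − 72 = -69 (mod 5).
    Reduce coefficients mod 5: 2·t ≡ 1 (mod 5).
    The inverse of 2 mod 5 is 3 (since 2·3 = 6 = 1·5 + 1), so t ≡ 3·1 = 3 ≡ 3 (mod 5).
    Then x = 72 + 152·3 = 528, valid modulo lcm(152, 5) = 760: x ≡ 528 (mod 760).
  Combine with x ≡ 9 (mod 11); new modulus lcm = 8360.
    Write x = 528 + 760·t and substitute into x ≡ 9 (mod 11): 760·t ≡ 9 − 528 = -519 (mod 11).
    Reduce coefficients mod 11: 1·t ≡ 9 (mod 11).
    So t ≡ 9 (mod 11).
    Then x = 528 + 760·9 = 7368, valid modulo lcm(760, 11) = 8360: x ≡ 7368 (mod 8360).
Verify against each original: 7368 mod 19 = 15, 7368 mod 8 = 0, 7368 mod 5 = 3, 7368 mod 11 = 9.

x ≡ 7368 (mod 8360).


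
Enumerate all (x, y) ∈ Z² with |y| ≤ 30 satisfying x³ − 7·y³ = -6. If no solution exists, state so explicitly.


The equation is x³ - 7y³ = -6. For fixed y, x³ = 7·y³ − 6, so a solution requires the RHS to be a perfect cube.
Strategy: iterate y from -30 to 30, compute RHS = 7·y³ − 6, and check whether it is a (positive or negative) perfect cube.
Check small values of y:
  y = 0: RHS = -6 is not a perfect cube.
  y = 1: RHS = 1 = (1)³ ⇒ x = 1 works.
  y = -1: RHS = -13 is not a perfect cube.
  y = 2: RHS = 50 is not a perfect cube.
  y = -2: RHS = -62 is not a perfect cube.
  y = 3: RHS = 183 is not a perfect cube.
  y = -3: RHS = -195 is not a perfect cube.
Continuing the search up to |y| = 30 finds no further solutions beyond those listed.
Collected solutions: (1, 1).

Solutions (with |y| ≤ 30): (1, 1).


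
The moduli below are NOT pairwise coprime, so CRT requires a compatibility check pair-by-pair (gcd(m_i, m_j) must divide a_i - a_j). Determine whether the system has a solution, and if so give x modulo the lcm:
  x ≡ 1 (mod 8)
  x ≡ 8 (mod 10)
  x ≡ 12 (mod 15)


Moduli 8, 10, 15 are not pairwise coprime, so CRT works modulo lcm(m_i) when all pairwise compatibility conditions hold.
Pairwise compatibility: gcd(m_i, m_j) must divide a_i - a_j for every pair.
Merge one congruence at a time:
  Start: x ≡ 1 (mod 8).
  Combine with x ≡ 8 (mod 10): gcd(8, 10) = 2, and 8 - 1 = 7 is NOT divisible by 2.
    ⇒ system is inconsistent (no integer solution).

No solution (the system is inconsistent).


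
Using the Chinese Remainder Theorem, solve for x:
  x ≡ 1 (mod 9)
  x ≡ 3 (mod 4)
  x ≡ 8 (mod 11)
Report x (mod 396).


Moduli 9, 4, 11 are pairwise coprime; by CRT there is a unique solution modulo M = 9 · 4 · 11 = 396.
Solve pairwise, accumulating the modulus:
  Start with x ≡ 1 (mod 9).
  Combine with x ≡ 3 (mod 4): since gcd(9, 4) = 1, we get a unique residue mod 36.
    Write x = 1 + 9·t and substitute into x ≡ 3 (mod 4): 9·t ≡ 3 − 1 = 2 (mod 4).
    Reduce coefficients mod 4: 1·t ≡ 2 (mod 4).
    So t ≡ 2 (mod 4).
    Then x = 1 + 9·2 = 19, valid modulo lcm(9, 4) = 36: x ≡ 19 (mod 36).
  Combine with x ≡ 8 (mod 11): since gcd(36, 11) = 1, we get a unique residue mod 396.
    Write x = 19 + 36·t and substitute into x ≡ 8 (mod 11): 36·t ≡ 8 − 19 = -11 (mod 11).
    Reduce coefficients mod 11: 3·t ≡ 0 (mod 11).
    The inverse of 3 mod 11 is 4 (since 3·4 = 12 = 1·11 + 1), so t ≡ 4·0 = 0 ≡ 0 (mod 11).
    Then x = 19 + 36·0 = 19, valid modulo lcm(36, 11) = 396: x ≡ 19 (mod 396).
Verify: 19 mod 9 = 1 ✓, 19 mod 4 = 3 ✓, 19 mod 11 = 8 ✓.

x ≡ 19 (mod 396).


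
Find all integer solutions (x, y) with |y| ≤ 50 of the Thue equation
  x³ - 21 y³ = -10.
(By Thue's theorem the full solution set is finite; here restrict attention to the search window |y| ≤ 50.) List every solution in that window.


The equation is x³ - 21y³ = -10. For fixed y, x³ = 21·y³ − 10, so a solution requires the RHS to be a perfect cube.
Strategy: iterate y from -50 to 50, compute RHS = 21·y³ − 10, and check whether it is a (positive or negative) perfect cube.
Check small values of y:
  y = 0: RHS = -10 is not a perfect cube.
  y = 1: RHS = 11 is not a perfect cube.
  y = -1: RHS = -31 is not a perfect cube.
  y = 2: RHS = 158 is not a perfect cube.
  y = -2: RHS = -178 is not a perfect cube.
  y = 3: RHS = 557 is not a perfect cube.
  y = -3: RHS = -577 is not a perfect cube.
Continuing the search up to |y| = 50 finds no solutions either.
No (x, y) in the scanned range satisfies the equation.

No integer solutions with |y| ≤ 50.


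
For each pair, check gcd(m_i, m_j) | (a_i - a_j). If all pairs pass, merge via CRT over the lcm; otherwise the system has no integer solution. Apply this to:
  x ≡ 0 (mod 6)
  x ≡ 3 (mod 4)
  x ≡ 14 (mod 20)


Moduli 6, 4, 20 are not pairwise coprime, so CRT works modulo lcm(m_i) when all pairwise compatibility conditions hold.
Pairwise compatibility: gcd(m_i, m_j) must divide a_i - a_j for every pair.
Merge one congruence at a time:
  Start: x ≡ 0 (mod 6).
  Combine with x ≡ 3 (mod 4): gcd(6, 4) = 2, and 3 - 0 = 3 is NOT divisible by 2.
    ⇒ system is inconsistent (no integer solution).

No solution (the system is inconsistent).


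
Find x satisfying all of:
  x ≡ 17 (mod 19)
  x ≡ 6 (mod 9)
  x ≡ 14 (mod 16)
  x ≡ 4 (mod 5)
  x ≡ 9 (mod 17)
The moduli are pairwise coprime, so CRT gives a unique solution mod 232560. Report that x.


Product of moduli M = 19 · 9 · 16 · 5 · 17 = 232560.
Merge one congruence at a time:
  Start: x ≡ 17 (mod 19).
  Combine with x ≡ 6 (mod 9); new modulus lcm = 171.
    Write x = 17 + 19·t and substitute into x ≡ 6 (mod 9): 19·t ≡ 6 − 17 = -11 (mod 9).
    Reduce coefficients mod 9: 1·t ≡ 7 (mod 9).
    So t ≡ 7 (mod 9).
    Then x = 17 + 19·7 = 150, valid modulo lcm(19, 9) = 171: x ≡ 150 (mod 171).
  Combine with x ≡ 14 (mod 16); new modulus lcm = 2736.
    Write x = 150 + 171·t and substitute into x ≡ 14 (mod 16): 171·t ≡ 14 − 150 = -136 (mod 16).
    Reduce coefficients mod 16: 11·t ≡ 8 (mod 16).
    The inverse of 11 mod 16 is 3 (since 11·3 = 33 = 2·16 + 1), so t ≡ 3·8 = 24 ≡ 8 (mod 16).
    Then x = 150 + 171·8 = 1518, valid modulo lcm(171, 16) = 2736: x ≡ 1518 (mod 2736).
  Combine with x ≡ 4 (mod 5); new modulus lcm = 13680.
    Write x = 1518 + 2736·t and substitute into x ≡ 4 (mod 5): 2736·t ≡ 4 − 1518 = -1514 (mod 5).
    Reduce coefficients mod 5: 1·t ≡ 1 (mod 5).
    So t ≡ 1 (mod 5).
    Then x = 1518 + 2736·1 = 4254, valid modulo lcm(2736, 5) = 13680: x ≡ 4254 (mod 13680).
  Combine with x ≡ 9 (mod 17); new modulus lcm = 232560.
    Write x = 4254 + 13680·t and substitute into x ≡ 9 (mod 17): 13680·t ≡ 9 − 4254 = -4245 (mod 17).
    Reduce coefficients mod 17: 12·t ≡ 5 (mod 17).
    The inverse of 12 mod 17 is 10 (since 12·10 = 120 = 7·17 + 1), so t ≡ 10·5 = 50 ≡ 16 (mod 17).
    Then x = 4254 + 13680·16 = 223134, valid modulo lcm(13680, 17) = 232560: x ≡ 223134 (mod 232560).
Verify against each original: 223134 mod 19 = 17, 223134 mod 9 = 6, 223134 mod 16 = 14, 223134 mod 5 = 4, 223134 mod 17 = 9.

x ≡ 223134 (mod 232560).
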